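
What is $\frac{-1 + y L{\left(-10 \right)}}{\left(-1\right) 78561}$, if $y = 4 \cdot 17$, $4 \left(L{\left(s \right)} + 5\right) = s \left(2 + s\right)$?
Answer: $- \frac{1019}{78561} \approx -0.012971$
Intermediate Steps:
$L{\left(s \right)} = -5 + \frac{s \left(2 + s\right)}{4}$
$y = 68$
$\frac{-1 + y L{\left(-10 \right)}}{\left(-1\right) 78561} = \frac{-1 + 68 \left(-5 + \frac{1}{2} \left(-10\right) + \frac{\left(-10\right)^{2}}{4}\right)}{\left(-1\right) 78561} = \frac{-1 + 68 \left(-5 - 5 + \frac{1}{4} \cdot 100\right)}{-78561} = \left(-1 + 68 \left(-5 - 5 + 25\right)\right) \left(- \frac{1}{78561}\right) = \left(-1 + 68 \cdot 15\right) \left(- \frac{1}{78561}\right) = \left(-1 + 1020\right) \left(- \frac{1}{78561}\right) = 1019 \left(- \frac{1}{78561}\right) = - \frac{1019}{78561}$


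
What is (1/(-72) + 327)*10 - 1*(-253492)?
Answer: 9243427/36 ≈ 2.5676e+5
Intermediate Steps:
(1/(-72) + 327)*10 - 1*(-253492) = (-1/72 + 327)*10 + 253492 = (23543/72)*10 + 253492 = 117715/36 + 253492 = 9243427/36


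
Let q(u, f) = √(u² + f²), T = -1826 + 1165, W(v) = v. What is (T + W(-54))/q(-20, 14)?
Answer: -715*√149/298 ≈ -29.288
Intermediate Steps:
T = -661
q(u, f) = √(f² + u²)
(T + W(-54))/q(-20, 14) = (-661 - 54)/(√(14² + (-20)²)) = -715/√(196 + 400) = -715*√149/298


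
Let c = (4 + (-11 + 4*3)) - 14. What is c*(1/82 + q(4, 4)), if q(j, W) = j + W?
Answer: -5913/82 ≈ -72.110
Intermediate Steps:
q(j, W) = W + j
c = -9 (c = (4 + (-11 + 12)) - 14 = (4 + 1) - 14 = 5 - 14 = -9)
c*(1/82 + q(4, 4)) = -9*(1/82 + (4 + 4)) = -9*(1/82 + 8) = -9*657/82 = -5913/82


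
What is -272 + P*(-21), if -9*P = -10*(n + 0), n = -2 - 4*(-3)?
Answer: -1516/3 ≈ -505.33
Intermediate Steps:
n = 10 (n = -2 + 12 = 10)
P = 100/9 (P = -(-10)*(10 + 0)/9 = -(-10)*10/9 = -⅑*(-100) = 100/9 ≈ 11.111)
-272 + P*(-21) = -272 + (100/9)*(-21) = -272 - 700/3 = -1516/3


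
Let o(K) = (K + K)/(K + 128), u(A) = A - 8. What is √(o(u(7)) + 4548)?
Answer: √73354438/127 ≈ 67.439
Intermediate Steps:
u(A) = -8 + A
o(K) = 2*K/(128 + K) (o(K) = (2*K)/(128 + K) = 2*K/(128 + K))
√(o(u(7)) + 4548) = √(2*(-8 + 7)/(128 + (-8 + 7)) + 4548) = √(2*(-1)/(128 - 1) + 4548) = √(2*(-1)/127 + 4548) = √(2*(-1)*(1/127) + 4548) = √(-2/127 + 4548) = √(577594/127) = √73354438/127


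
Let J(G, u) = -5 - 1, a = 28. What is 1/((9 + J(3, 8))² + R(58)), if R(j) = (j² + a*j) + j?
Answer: 1/5055 ≈ 0.00019782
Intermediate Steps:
R(j) = j² + 29*j (R(j) = (j² + 28*j) + j = j² + 29*j)
J(G, u) = -6
1/((9 + J(3, 8))² + R(58)) = 1/((9 - 6)² + 58*(29 + 58)) = 1/(3² + 58*87) = 1/(9 + 5046) = 1/5055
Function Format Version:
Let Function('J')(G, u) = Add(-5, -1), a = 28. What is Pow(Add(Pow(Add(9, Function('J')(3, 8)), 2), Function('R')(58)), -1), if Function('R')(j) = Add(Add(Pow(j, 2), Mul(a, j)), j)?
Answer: Rational(1, 5055) ≈ 0.00019782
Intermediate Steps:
Function('R')(j) = Add(Pow(j, 2), Mul(29, j)) (Function('R')(j) = Add(Add(Pow(j, 2), Mul(28, j)), j) = Add(Pow(j, 2), Mul(29, j)))
Function('J')(G, u) = -6
Pow(Add(Pow(Add(9, Function('J')(3, 8)), 2), Function('R')(58)), -1) = Pow(Add(Pow(Add(9, -6), 2), Mul(58, Add(29, 58))), -1) = Pow(Add(Pow(3, 2), Mul(58, 87)), -1) = Pow(Add(9, 5046), -1) = Pow(5055, -1) = Rational(1, 5055)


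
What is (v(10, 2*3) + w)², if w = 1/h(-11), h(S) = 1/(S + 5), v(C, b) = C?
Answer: 16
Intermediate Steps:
h(S) = 1/(5 + S)
w = -6 (w = 1/(1/(5 - 11)) = 1/(1/(-6)) = 1/(-⅙) = -6)
(v(10, 2*3) + w)² = (10 - 6)² = 4² = 16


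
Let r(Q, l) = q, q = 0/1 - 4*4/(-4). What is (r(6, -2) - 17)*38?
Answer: -494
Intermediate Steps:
q = 4 (q = 0*1 - 16*(-¼) = 0 + 4 = 4)
r(Q, l) = 4
(r(6, -2) - 17)*38 = (4 - 17)*38 = -13*38 = -494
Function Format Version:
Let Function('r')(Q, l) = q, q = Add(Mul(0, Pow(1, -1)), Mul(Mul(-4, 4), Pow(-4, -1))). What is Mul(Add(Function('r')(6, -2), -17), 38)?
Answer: -494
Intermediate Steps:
q = 4 (q = Add(Mul(0, 1), Mul(-16, Rational(-1, 4))) = Add(0, 4) = 4)
Function('r')(Q, l) = 4
Mul(Add(Function('r')(6, -2), -17), 38) = Mul(Add(4, -17), 38) = Mul(-13, 38) = -494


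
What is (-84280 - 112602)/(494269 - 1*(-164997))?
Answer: -98441/329633 ≈ -0.29864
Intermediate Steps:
(-84280 - 112602)/(494269 - 1*(-164997)) = -196882/(494269 + 164997) = -196882/659266 = -196882*1/659266 = -98441/329633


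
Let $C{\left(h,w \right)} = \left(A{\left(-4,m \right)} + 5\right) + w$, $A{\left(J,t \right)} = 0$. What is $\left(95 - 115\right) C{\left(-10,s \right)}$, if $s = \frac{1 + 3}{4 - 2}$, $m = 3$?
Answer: $-140$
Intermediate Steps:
$s = 2$ ($s = \frac{4}{2} = 4 \cdot \frac{1}{2} = 2$)
$C{\left(h,w \right)} = 5 + w$ ($C{\left(h,w \right)} = \left(0 + 5\right) + w = 5 + w$)
$\left(95 - 115\right) C{\left(-10,s \right)} = \left(95 - 115\right) \left(5 + 2\right) = \left(-20\right) 7 = -140$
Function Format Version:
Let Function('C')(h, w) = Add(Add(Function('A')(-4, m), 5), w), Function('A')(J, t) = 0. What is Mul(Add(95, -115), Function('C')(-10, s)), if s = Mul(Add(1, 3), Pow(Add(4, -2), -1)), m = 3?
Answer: -140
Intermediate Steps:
s = 2 (s = Mul(4, Pow(2, -1)) = Mul(4, Rational(1, 2)) = 2)
Function('C')(h, w) = Add(5, w) (Function('C')(h, w) = Add(Add(0, 5), w) = Add(5, w))
Mul(Add(95, -115), Function('C')(-10, s)) = Mul(Add(95, -115), Add(5, 2)) = Mul(-20, 7) = -140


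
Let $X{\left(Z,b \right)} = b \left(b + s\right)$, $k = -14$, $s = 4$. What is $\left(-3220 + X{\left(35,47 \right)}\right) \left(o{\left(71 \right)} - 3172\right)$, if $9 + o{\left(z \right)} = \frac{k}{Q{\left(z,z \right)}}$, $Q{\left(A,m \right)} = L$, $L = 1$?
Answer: $2629485$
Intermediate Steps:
$Q{\left(A,m \right)} = 1$
$X{\left(Z,b \right)} = b \left(4 + b\right)$ ($X{\left(Z,b \right)} = b \left(b + 4\right) = b \left(4 + b\right)$)
$o{\left(z \right)} = -23$ ($o{\left(z \right)} = -9 - \frac{14}{1} = -9 - 14 = -23$)
$\left(-3220 + X{\left(35,47 \right)}\right) \left(o{\left(71 \right)} - 3172\right) = \left(-3220 + 47 \left(4 + 47\right)\right) \left(-23 - 3172\right) = \left(-3220 + 47 \cdot 51\right) \left(-3195\right) = \left(-3220 + 2397\right) \left(-3195\right) = \left(-823\right) \left(-3195\right) = 2629485$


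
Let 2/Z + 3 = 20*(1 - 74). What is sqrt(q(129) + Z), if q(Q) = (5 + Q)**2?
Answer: sqrt(38432462838)/1463 ≈ 134.00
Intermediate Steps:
Z = -2/1463 (Z = 2/(-3 + 20*(1 - 74)) = 2/(-3 + 20*(-73)) = 2/(-3 - 1460) = 2/(-1463) = 2*(-1/1463) = -2/1463 ≈ -0.0013671)
sqrt(q(129) + Z) = sqrt((5 + 129)**2 - 2/1463) = sqrt(134**2 - 2/1463) = sqrt(17956 - 2/1463) = sqrt(26269626/1463) = sqrt(38432462838)/1463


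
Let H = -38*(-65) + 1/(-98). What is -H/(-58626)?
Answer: 242059/5745348 ≈ 0.042131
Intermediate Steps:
H = 242059/98 (H = 2470 - 1/98 = 242059/98 ≈ 2470.0)
-H/(-58626) = -1*242059/98/(-58626) = -242059/98*(-1/58626) = 242059/5745348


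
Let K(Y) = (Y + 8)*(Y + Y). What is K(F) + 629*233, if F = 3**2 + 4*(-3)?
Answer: 146527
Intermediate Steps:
F = -3 (F = 9 - 12 = -3)
K(Y) = 2*Y*(8 + Y) (K(Y) = (8 + Y)*(2*Y) = 2*Y*(8 + Y))
K(F) + 629*233 = 2*(-3)*(8 - 3) + 629*233 = 2*(-3)*5 + 146557 = -30 + 146557 = 146527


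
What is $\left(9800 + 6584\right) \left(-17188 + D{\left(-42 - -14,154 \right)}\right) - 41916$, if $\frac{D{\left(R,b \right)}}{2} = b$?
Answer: $-276603836$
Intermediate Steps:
$D{\left(R,b \right)} = 2 b$
$\left(9800 + 6584\right) \left(-17188 + D{\left(-42 - -14,154 \right)}\right) - 41916 = \left(9800 + 6584\right) \left(-17188 + 2 \cdot 154\right) - 41916 = 16384 \left(-17188 + 308\right) - 41916 = 16384 \left(-16880\right) - 41916 = -276561920 - 41916 = -276603836$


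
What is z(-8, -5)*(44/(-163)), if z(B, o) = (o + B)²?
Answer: -7436/163 ≈ -45.620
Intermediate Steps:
z(B, o) = (B + o)²
z(-8, -5)*(44/(-163)) = (-8 - 5)²*(44/(-163)) = (-13)²*(44*(-1/163)) = 169*(-44/163) = -7436/163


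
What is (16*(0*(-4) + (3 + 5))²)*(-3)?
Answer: -3072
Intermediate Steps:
(16*(0*(-4) + (3 + 5))²)*(-3) = (16*(0 + 8)²)*(-3) = (16*8²)*(-3) = (16*64)*(-3) = 1024*(-3) = -3072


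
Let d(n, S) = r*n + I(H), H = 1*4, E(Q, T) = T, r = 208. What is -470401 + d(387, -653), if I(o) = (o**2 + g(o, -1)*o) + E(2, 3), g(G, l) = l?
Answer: -389890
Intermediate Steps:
H = 4
I(o) = 3 + o**2 - o (I(o) = (o**2 - o) + 3 = 3 + o**2 - o)
d(n, S) = 15 + 208*n (d(n, S) = 208*n + (3 + 4**2 - 1*4) = 208*n + (3 + 16 - 4) = 208*n + 15 = 15 + 208*n)
-470401 + d(387, -653) = -470401 + (15 + 208*387) = -470401 + (15 + 80496) = -470401 + 80511 = -389890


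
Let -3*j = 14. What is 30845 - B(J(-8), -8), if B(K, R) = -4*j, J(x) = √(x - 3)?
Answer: 92479/3 ≈ 30826.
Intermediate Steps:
j = -14/3 (j = -⅓*14 = -14/3 ≈ -4.6667)
J(x) = √(-3 + x)
B(K, R) = 56/3 (B(K, R) = -4*(-14/3) = 56/3)
30845 - B(J(-8), -8) = 30845 - 1*56/3 = 30845 - 56/3 = 92479/3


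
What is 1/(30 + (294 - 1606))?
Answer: -1/1282 ≈ -0.00078003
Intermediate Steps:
1/(30 + (294 - 1606)) = 1/(30 - 1312) = 1/(-1282) = -1/1282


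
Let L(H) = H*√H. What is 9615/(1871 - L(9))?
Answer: 9615/1844 ≈ 5.2142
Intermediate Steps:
L(H) = H^(3/2)
9615/(1871 - L(9)) = 9615/(1871 - 9^(3/2)) = 9615/(1871 - 1*27) = 9615/(1871 - 27) = 9615/1844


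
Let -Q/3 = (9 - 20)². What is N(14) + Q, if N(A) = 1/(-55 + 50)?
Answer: -1816/5 ≈ -363.20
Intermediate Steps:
N(A) = -⅕ (N(A) = 1/(-5) = -⅕)
Q = -363 (Q = -3*(9 - 20)² = -3*(-11)² = -3*121 = -363)
N(14) + Q = -⅕ - 363 = -1816/5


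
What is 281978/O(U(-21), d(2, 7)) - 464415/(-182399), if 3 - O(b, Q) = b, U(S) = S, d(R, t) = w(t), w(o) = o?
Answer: 3674546513/312684 ≈ 11752.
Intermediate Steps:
d(R, t) = t
O(b, Q) = 3 - b
281978/O(U(-21), d(2, 7)) - 464415/(-182399) = 281978/(3 - 1*(-21)) - 464415/(-182399) = 281978/(3 + 21) - 464415*(-1/182399) = 281978/24 + 66345/26057 = 281978*(1/24) + 66345/26057 = 140989/12 + 66345/26057 = 3674546513/312684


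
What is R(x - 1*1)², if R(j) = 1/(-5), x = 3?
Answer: 1/25 ≈ 0.040000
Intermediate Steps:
R(j) = -⅕
R(x - 1*1)² = (-⅕)² = 1/25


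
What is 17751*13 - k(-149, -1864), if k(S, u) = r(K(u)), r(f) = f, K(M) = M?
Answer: 232627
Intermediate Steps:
k(S, u) = u
17751*13 - k(-149, -1864) = 17751*13 - 1*(-1864) = 230763 + 1864 = 232627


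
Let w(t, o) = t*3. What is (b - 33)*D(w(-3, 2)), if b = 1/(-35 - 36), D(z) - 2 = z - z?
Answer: -4688/71 ≈ -66.028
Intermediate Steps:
w(t, o) = 3*t
D(z) = 2 (D(z) = 2 + (z - z) = 2 + 0 = 2)
b = -1/71 (b = 1/(-71) = -1/71 ≈ -0.014085)
(b - 33)*D(w(-3, 2)) = (-1/71 - 33)*2 = -2344/71*2 = -4688/71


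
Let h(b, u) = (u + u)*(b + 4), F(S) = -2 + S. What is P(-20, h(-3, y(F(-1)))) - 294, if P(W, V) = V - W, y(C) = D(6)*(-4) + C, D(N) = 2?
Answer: -296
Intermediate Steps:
y(C) = -8 + C (y(C) = 2*(-4) + C = -8 + C)
h(b, u) = 2*u*(4 + b) (h(b, u) = (2*u)*(4 + b) = 2*u*(4 + b))
P(-20, h(-3, y(F(-1)))) - 294 = (2*(-8 + (-2 - 1))*(4 - 3) - 1*(-20)) - 294 = (2*(-8 - 3)*1 + 20) - 294 = (2*(-11)*1 + 20) - 294 = (-22 + 20) - 294 = -2 - 294 = -296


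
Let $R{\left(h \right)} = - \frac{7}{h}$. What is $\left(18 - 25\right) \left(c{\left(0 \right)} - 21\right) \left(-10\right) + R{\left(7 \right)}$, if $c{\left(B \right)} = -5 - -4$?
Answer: $-1541$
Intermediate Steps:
$c{\left(B \right)} = -1$ ($c{\left(B \right)} = -5 + 4 = -1$)
$\left(18 - 25\right) \left(c{\left(0 \right)} - 21\right) \left(-10\right) + R{\left(7 \right)} = \left(18 - 25\right) \left(-1 - 21\right) \left(-10\right) - \frac{7}{7} = \left(-7\right) \left(-22\right) \left(-10\right) - 1 = 154 \left(-10\right) - 1 = -1540 - 1 = -1541$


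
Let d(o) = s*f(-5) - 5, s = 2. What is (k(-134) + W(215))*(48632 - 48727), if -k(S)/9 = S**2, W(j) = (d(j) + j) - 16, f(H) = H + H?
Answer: 15335850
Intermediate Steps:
f(H) = 2*H
d(o) = -25 (d(o) = 2*(2*(-5)) - 5 = 2*(-10) - 5 = -20 - 5 = -25)
W(j) = -41 + j (W(j) = (-25 + j) - 16 = -41 + j)
k(S) = -9*S**2
(k(-134) + W(215))*(48632 - 48727) = (-9*(-134)**2 + (-41 + 215))*(48632 - 48727) = (-9*17956 + 174)*(-95) = (-161604 + 174)*(-95) = -161430*(-95) = 15335850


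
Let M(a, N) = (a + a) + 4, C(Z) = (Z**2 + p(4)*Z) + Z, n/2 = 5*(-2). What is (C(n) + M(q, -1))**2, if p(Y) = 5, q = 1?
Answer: 81796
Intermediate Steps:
n = -20 (n = 2*(5*(-2)) = 2*(-10) = -20)
C(Z) = Z**2 + 6*Z (C(Z) = (Z**2 + 5*Z) + Z = Z**2 + 6*Z)
M(a, N) = 4 + 2*a (M(a, N) = 2*a + 4 = 4 + 2*a)
(C(n) + M(q, -1))**2 = (-20*(6 - 20) + (4 + 2*1))**2 = (-20*(-14) + (4 + 2))**2 = (280 + 6)**2 = 286**2 = 81796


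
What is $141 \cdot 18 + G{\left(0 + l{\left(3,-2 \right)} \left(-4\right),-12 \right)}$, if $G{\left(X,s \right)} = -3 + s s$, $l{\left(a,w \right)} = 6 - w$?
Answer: $2679$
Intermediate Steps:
$G{\left(X,s \right)} = -3 + s^{2}$
$141 \cdot 18 + G{\left(0 + l{\left(3,-2 \right)} \left(-4\right),-12 \right)} = 141 \cdot 18 - \left(3 - \left(-12\right)^{2}\right) = 2538 + \left(-3 + 144\right) = 2538 + 141 = 2679$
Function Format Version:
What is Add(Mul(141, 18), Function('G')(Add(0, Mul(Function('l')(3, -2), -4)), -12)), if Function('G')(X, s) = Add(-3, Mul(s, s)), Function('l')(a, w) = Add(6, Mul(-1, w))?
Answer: 2679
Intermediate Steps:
Function('G')(X, s) = Add(-3, Pow(s, 2))
Add(Mul(141, 18), Function('G')(Add(0, Mul(Function('l')(3, -2), -4)), -12)) = Add(Mul(141, 18), Add(-3, Pow(-12, 2))) = Add(2538, Add(-3, 144)) = Add(2538, 141) = 2679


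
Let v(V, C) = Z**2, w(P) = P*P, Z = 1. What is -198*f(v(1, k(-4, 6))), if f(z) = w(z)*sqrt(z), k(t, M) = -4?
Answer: -198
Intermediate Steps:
w(P) = P**2
v(V, C) = 1 (v(V, C) = 1**2 = 1)
f(z) = z**(5/2) (f(z) = z**2*sqrt(z) = z**(5/2))
-198*f(v(1, k(-4, 6))) = -198*1**(5/2) = -198*1 = -198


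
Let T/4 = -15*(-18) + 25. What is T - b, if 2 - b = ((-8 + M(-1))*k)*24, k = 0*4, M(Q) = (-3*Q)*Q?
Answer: 1178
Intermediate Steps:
M(Q) = -3*Q²
T = 1180 (T = 4*(-15*(-18) + 25) = 4*(270 + 25) = 4*295 = 1180)
k = 0
b = 2 (b = 2 - (-8 - 3*(-1)²)*0*24 = 2 - (-8 - 3*1)*0*24 = 2 - (-8 - 3)*0*24 = 2 - (-11*0)*24 = 2 - 0*24 = 2 - 1*0 = 2 + 0 = 2)
T - b = 1180 - 1*2 = 1180 - 2 = 1178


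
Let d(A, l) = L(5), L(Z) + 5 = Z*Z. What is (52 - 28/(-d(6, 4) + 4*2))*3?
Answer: 163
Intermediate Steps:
L(Z) = -5 + Z² (L(Z) = -5 + Z*Z = -5 + Z²)
d(A, l) = 20 (d(A, l) = -5 + 5² = -5 + 25 = 20)
(52 - 28/(-d(6, 4) + 4*2))*3 = (52 - 28/(-1*20 + 4*2))*3 = (52 - 28/(-20 + 8))*3 = (52 - 28/(-12))*3 = (52 - 28*(-1/12))*3 = (52 + 7/3)*3 = (163/3)*3 = 163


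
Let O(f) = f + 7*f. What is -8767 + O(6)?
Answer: -8719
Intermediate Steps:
O(f) = 8*f
-8767 + O(6) = -8767 + 8*6 = -8767 + 48 = -8719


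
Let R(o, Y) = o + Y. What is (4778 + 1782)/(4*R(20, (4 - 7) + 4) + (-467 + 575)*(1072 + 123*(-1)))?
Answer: 410/6411 ≈ 0.063953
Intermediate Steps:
R(o, Y) = Y + o
(4778 + 1782)/(4*R(20, (4 - 7) + 4) + (-467 + 575)*(1072 + 123*(-1))) = (4778 + 1782)/(4*(((4 - 7) + 4) + 20) + (-467 + 575)*(1072 + 123*(-1))) = 6560/(4*((-3 + 4) + 20) + 108*(1072 - 123)) = 6560/(4*(1 + 20) + 108*949) = 6560/(4*21 + 102492) = 6560/(84 + 102492) = 6560/102576 = 6560*(1/102576) = 410/6411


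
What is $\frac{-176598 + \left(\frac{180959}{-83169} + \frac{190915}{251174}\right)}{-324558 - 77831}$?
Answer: $\frac{3689142439905019}{8405862110579934} \approx 0.43888$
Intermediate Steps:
$\frac{-176598 + \left(\frac{180959}{-83169} + \frac{190915}{251174}\right)}{-324558 - 77831} = \frac{-176598 + \left(180959 \left(- \frac{1}{83169}\right) + 190915 \cdot \frac{1}{251174}\right)}{-402389} = \left(-176598 + \left(- \frac{180959}{83169} + \frac{190915}{251174}\right)\right) \left(- \frac{1}{402389}\right) = \left(-176598 - \frac{29573986231}{20889890406}\right) \left(- \frac{1}{402389}\right) = \left(- \frac{3689142439905019}{20889890406}\right) \left(- \frac{1}{402389}\right) = \frac{3689142439905019}{8405862110579934}$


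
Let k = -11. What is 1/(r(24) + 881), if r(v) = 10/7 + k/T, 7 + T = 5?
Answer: 14/12431 ≈ 0.0011262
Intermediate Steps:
T = -2 (T = -7 + 5 = -2)
r(v) = 97/14 (r(v) = 10/7 - 11/(-2) = 10*(⅐) - 11*(-½) = 10/7 + 11/2 = 97/14)
1/(r(24) + 881) = 1/(97/14 + 881) = 1/(12431/14) = 14/12431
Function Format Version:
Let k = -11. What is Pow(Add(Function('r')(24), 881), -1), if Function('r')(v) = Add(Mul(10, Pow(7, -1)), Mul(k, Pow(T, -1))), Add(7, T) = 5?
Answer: Rational(14, 12431) ≈ 0.0011262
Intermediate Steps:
T = -2 (T = Add(-7, 5) = -2)
Function('r')(v) = Rational(97, 14) (Function('r')(v) = Add(Mul(10, Pow(7, -1)), Mul(-11, Pow(-2, -1))) = Add(Mul(10, Rational(1, 7)), Mul(-11, Rational(-1, 2))) = Add(Rational(10, 7), Rational(11, 2)) = Rational(97, 14))
Pow(Add(Function('r')(24), 881), -1) = Pow(Add(Rational(97, 14), 881), -1) = Pow(Rational(12431, 14), -1) = Rational(14, 12431)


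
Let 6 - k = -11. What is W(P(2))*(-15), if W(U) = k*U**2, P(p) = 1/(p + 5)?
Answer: -255/49 ≈ -5.2041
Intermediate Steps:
k = 17 (k = 6 - 1*(-11) = 6 + 11 = 17)
P(p) = 1/(5 + p)
W(U) = 17*U**2
W(P(2))*(-15) = (17*(1/(5 + 2))**2)*(-15) = (17*(1/7)**2)*(-15) = (17*(1/49))*(-15) = (17/49)*(-15) = -255/49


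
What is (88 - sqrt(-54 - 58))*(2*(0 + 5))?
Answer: 880 - 40*I*sqrt(7) ≈ 880.0 - 105.83*I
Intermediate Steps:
(88 - sqrt(-54 - 58))*(2*(0 + 5)) = (88 - sqrt(-112))*(2*5) = (88 - 4*I*sqrt(7))*10 = 880 - 40*I*sqrt(7)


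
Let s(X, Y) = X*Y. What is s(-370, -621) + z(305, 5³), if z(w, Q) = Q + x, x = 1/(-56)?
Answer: 12874119/56 ≈ 2.2990e+5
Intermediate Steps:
x = -1/56 ≈ -0.017857
z(w, Q) = -1/56 + Q (z(w, Q) = Q - 1/56 = -1/56 + Q)
s(-370, -621) + z(305, 5³) = -370*(-621) + (-1/56 + 5³) = 229770 + (-1/56 + 125) = 229770 + 6999/56 = 12874119/56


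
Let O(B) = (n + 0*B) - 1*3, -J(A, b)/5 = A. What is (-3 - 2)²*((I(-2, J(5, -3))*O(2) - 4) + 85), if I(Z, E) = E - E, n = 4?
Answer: 2025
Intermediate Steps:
J(A, b) = -5*A
I(Z, E) = 0
O(B) = 1 (O(B) = (4 + 0*B) - 1*3 = (4 + 0) - 3 = 4 - 3 = 1)
(-3 - 2)²*((I(-2, J(5, -3))*O(2) - 4) + 85) = (-3 - 2)²*((0*1 - 4) + 85) = (-5)²*((0 - 4) + 85) = 25*(-4 + 85) = 25*81 = 2025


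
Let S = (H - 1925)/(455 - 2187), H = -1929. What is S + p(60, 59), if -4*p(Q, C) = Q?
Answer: -11063/866 ≈ -12.775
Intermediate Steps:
p(Q, C) = -Q/4
S = 1927/866 (S = (-1929 - 1925)/(455 - 2187) = -3854/(-1732) = -3854*(-1/1732) = 1927/866 ≈ 2.2252)
S + p(60, 59) = 1927/866 - ¼*60 = 1927/866 - 15 = -11063/866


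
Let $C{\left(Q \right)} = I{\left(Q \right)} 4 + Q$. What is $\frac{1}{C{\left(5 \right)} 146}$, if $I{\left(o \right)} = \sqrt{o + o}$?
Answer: $- \frac{1}{3942} + \frac{2 \sqrt{10}}{9855} \approx 0.00038808$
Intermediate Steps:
$I{\left(o \right)} = \sqrt{2} \sqrt{o}$ ($I{\left(o \right)} = \sqrt{2 o} = \sqrt{2} \sqrt{o}$)
$C{\left(Q \right)} = Q + 4 \sqrt{2} \sqrt{Q}$ ($C{\left(Q \right)} = \sqrt{2} \sqrt{Q} 4 + Q = 4 \sqrt{2} \sqrt{Q} + Q = Q + 4 \sqrt{2} \sqrt{Q}$)
$\frac{1}{C{\left(5 \right)} 146} = \frac{1}{\left(5 + 4 \sqrt{2} \sqrt{5}\right) 146} = \frac{1}{\left(5 + 4 \sqrt{10}\right) 146} = \frac{1}{730 + 584 \sqrt{10}}$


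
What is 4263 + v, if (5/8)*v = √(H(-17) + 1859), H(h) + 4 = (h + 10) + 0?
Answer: 4263 + 16*√462/5 ≈ 4331.8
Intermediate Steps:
H(h) = 6 + h (H(h) = -4 + ((h + 10) + 0) = -4 + ((10 + h) + 0) = -4 + (10 + h) = 6 + h)
v = 16*√462/5 (v = 8*√((6 - 17) + 1859)/5 = 8*√(-11 + 1859)/5 = 8*√1848/5 = 8*(2*√462)/5 = 16*√462/5 ≈ 68.781)
4263 + v = 4263 + 16*√462/5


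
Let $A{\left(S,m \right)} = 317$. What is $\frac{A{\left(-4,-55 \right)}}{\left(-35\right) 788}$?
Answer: $- \frac{317}{27580} \approx -0.011494$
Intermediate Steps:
$\frac{A{\left(-4,-55 \right)}}{\left(-35\right) 788} = \frac{317}{\left(-35\right) 788} = \frac{317}{-27580} = 317 \left(- \frac{1}{27580}\right) = - \frac{317}{27580}$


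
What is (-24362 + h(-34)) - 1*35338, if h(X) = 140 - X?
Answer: -59526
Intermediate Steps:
(-24362 + h(-34)) - 1*35338 = (-24362 + (140 - 1*(-34))) - 1*35338 = (-24362 + (140 + 34)) - 35338 = (-24362 + 174) - 35338 = -24188 - 35338 = -59526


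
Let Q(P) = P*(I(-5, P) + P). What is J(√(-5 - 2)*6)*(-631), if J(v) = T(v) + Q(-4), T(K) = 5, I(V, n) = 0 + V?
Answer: -25871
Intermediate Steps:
I(V, n) = V
Q(P) = P*(-5 + P)
J(v) = 41 (J(v) = 5 - 4*(-5 - 4) = 5 - 4*(-9) = 5 + 36 = 41)
J(√(-5 - 2)*6)*(-631) = 41*(-631) = -25871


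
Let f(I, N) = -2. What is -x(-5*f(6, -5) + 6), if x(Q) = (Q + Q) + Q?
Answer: -48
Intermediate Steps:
x(Q) = 3*Q (x(Q) = 2*Q + Q = 3*Q)
-x(-5*f(6, -5) + 6) = -3*(-5*(-2) + 6) = -3*(10 + 6) = -3*16 = -1*48 = -48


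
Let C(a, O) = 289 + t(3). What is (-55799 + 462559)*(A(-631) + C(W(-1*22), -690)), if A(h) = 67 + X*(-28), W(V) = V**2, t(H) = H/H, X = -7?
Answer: 224938280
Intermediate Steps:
t(H) = 1
C(a, O) = 290 (C(a, O) = 289 + 1 = 290)
A(h) = 263 (A(h) = 67 - 7*(-28) = 67 + 196 = 263)
(-55799 + 462559)*(A(-631) + C(W(-1*22), -690)) = (-55799 + 462559)*(263 + 290) = 406760*553 = 224938280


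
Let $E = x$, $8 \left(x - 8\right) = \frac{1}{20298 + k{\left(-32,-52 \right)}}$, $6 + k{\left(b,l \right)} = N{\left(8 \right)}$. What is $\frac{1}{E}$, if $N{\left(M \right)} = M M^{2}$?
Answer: $\frac{166432}{1331457} \approx 0.125$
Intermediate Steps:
$N{\left(M \right)} = M^{3}$
$k{\left(b,l \right)} = 506$ ($k{\left(b,l \right)} = -6 + 8^{3} = -6 + 512 = 506$)
$x = \frac{1331457}{166432}$ ($x = 8 + \frac{1}{8 \left(20298 + 506\right)} = 8 + \frac{1}{8 \cdot 20804} = 8 + \frac{1}{8} \cdot \frac{1}{20804} = 8 + \frac{1}{166432} = \frac{1331457}{166432} \approx 8.0$)
$E = \frac{1331457}{166432} \approx 8.0$
$\frac{1}{E} = \frac{1}{\frac{1331457}{166432}} = \frac{166432}{1331457}$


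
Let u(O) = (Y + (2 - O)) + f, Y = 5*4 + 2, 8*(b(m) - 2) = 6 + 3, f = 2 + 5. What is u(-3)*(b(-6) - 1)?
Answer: 289/4 ≈ 72.250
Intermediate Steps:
f = 7
b(m) = 25/8 (b(m) = 2 + (6 + 3)/8 = 2 + (⅛)*9 = 2 + 9/8 = 25/8)
Y = 22 (Y = 20 + 2 = 22)
u(O) = 31 - O (u(O) = (22 + (2 - O)) + 7 = (24 - O) + 7 = 31 - O)
u(-3)*(b(-6) - 1) = (31 - 1*(-3))*(25/8 - 1) = (31 + 3)*(17/8) = 34*(17/8) = 289/4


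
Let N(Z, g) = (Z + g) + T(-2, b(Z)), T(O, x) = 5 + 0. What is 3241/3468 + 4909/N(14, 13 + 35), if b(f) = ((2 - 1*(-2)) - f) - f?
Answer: 17241559/232356 ≈ 74.203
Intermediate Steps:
b(f) = 4 - 2*f (b(f) = ((2 + 2) - f) - f = (4 - f) - f = 4 - 2*f)
T(O, x) = 5
N(Z, g) = 5 + Z + g (N(Z, g) = (Z + g) + 5 = 5 + Z + g)
3241/3468 + 4909/N(14, 13 + 35) = 3241/3468 + 4909/(5 + 14 + (13 + 35)) = 3241*(1/3468) + 4909/(5 + 14 + 48) = 3241/3468 + 4909/67 = 17241559/232356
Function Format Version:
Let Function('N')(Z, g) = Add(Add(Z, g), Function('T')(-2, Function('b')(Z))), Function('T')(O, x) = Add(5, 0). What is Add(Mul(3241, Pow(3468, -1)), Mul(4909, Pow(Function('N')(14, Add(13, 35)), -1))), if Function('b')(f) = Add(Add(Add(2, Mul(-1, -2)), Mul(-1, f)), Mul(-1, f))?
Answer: Rational(17241559, 232356) ≈ 74.203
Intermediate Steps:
Function('b')(f) = Add(4, Mul(-2, f)) (Function('b')(f) = Add(Add(Add(2, 2), Mul(-1, f)), Mul(-1, f)) = Add(Add(4, Mul(-1, f)), Mul(-1, f)) = Add(4, Mul(-2, f)))
Function('T')(O, x) = 5
Function('N')(Z, g) = Add(5, Z, g) (Function('N')(Z, g) = Add(Add(Z, g), 5) = Add(5, Z, g))
Add(Mul(3241, Pow(3468, -1)), Mul(4909, Pow(Function('N')(14, Add(13, 35)), -1))) = Add(Mul(3241, Pow(3468, -1)), Mul(4909, Pow(Add(5, 14, Add(13, 35)), -1))) = Add(Mul(3241, Rational(1, 3468)), Mul(4909, Pow(Add(5, 14, 48), -1))) = Add(Rational(3241, 3468), Mul(4909, Pow(67, -1))) = Add(Rational(3241, 3468), Mul(4909, Rational(1, 67))) = Add(Rational(3241, 3468), Rational(4909, 67)) = Rational(17241559, 232356)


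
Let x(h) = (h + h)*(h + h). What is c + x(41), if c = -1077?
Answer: 5647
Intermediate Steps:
x(h) = 4*h² (x(h) = (2*h)*(2*h) = 4*h²)
c + x(41) = -1077 + 4*41² = -1077 + 4*1681 = -1077 + 6724 = 5647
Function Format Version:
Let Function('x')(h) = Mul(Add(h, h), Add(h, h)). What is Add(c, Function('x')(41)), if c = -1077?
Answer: 5647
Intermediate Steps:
Function('x')(h) = Mul(4, Pow(h, 2)) (Function('x')(h) = Mul(Mul(2, h), Mul(2, h)) = Mul(4, Pow(h, 2)))
Add(c, Function('x')(41)) = Add(-1077, Mul(4, Pow(41, 2))) = Add(-1077, Mul(4, 1681)) = Add(-1077, 6724) = 5647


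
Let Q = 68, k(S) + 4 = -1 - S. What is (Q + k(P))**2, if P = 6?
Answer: 3249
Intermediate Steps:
k(S) = -5 - S (k(S) = -4 + (-1 - S) = -5 - S)
(Q + k(P))**2 = (68 + (-5 - 1*6))**2 = (68 + (-5 - 6))**2 = (68 - 11)**2 = 57**2 = 3249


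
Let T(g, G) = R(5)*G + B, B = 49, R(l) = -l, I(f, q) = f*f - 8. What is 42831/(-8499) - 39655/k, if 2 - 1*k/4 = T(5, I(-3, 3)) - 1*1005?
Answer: -167337619/10912716 ≈ -15.334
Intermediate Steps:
I(f, q) = -8 + f² (I(f, q) = f² - 8 = -8 + f²)
T(g, G) = 49 - 5*G (T(g, G) = (-1*5)*G + 49 = -5*G + 49 = 49 - 5*G)
k = 3852 (k = 8 - 4*((49 - 5*(-8 + (-3)²)) - 1*1005) = 8 - 4*((49 - 5*(-8 + 9)) - 1005) = 8 - 4*((49 - 5*1) - 1005) = 8 - 4*((49 - 5) - 1005) = 8 - 4*(44 - 1005) = 8 - 4*(-961) = 8 + 3844 = 3852)
42831/(-8499) - 39655/k = 42831/(-8499) - 39655/3852 = 42831*(-1/8499) - 39655*1/3852 = -14277/2833 - 39655/3852 = -167337619/10912716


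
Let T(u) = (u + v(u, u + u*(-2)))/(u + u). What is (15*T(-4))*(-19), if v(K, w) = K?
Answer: -285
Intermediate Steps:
T(u) = 1 (T(u) = (u + u)/(u + u) = (2*u)/((2*u)) = (2*u)*(1/(2*u)) = 1)
(15*T(-4))*(-19) = (15*1)*(-19) = 15*(-19) = -285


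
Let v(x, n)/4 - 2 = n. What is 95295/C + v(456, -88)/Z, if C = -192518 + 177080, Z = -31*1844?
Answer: -14629389/2372306 ≈ -6.1667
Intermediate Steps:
v(x, n) = 8 + 4*n
Z = -57164
C = -15438
95295/C + v(456, -88)/Z = 95295/(-15438) + (8 + 4*(-88))/(-57164) = 95295*(-1/15438) + (8 - 352)*(-1/57164) = -31765/5146 - 344*(-1/57164) = -31765/5146 + 86/14291 = -14629389/2372306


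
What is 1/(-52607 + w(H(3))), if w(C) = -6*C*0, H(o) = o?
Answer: -1/52607 ≈ -1.9009e-5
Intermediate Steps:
w(C) = 0
1/(-52607 + w(H(3))) = 1/(-52607 + 0) = 1/(-52607) = -1/52607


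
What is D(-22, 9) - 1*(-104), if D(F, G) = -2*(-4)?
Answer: 112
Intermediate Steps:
D(F, G) = 8
D(-22, 9) - 1*(-104) = 8 - 1*(-104) = 8 + 104 = 112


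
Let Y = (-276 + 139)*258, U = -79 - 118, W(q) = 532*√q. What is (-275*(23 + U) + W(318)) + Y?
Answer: 12504 + 532*√318 ≈ 21991.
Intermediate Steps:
U = -197
Y = -35346 (Y = -137*258 = -35346)
(-275*(23 + U) + W(318)) + Y = (-275*(23 - 197) + 532*√318) - 35346 = (-275*(-174) + 532*√318) - 35346 = (47850 + 532*√318) - 35346 = 12504 + 532*√318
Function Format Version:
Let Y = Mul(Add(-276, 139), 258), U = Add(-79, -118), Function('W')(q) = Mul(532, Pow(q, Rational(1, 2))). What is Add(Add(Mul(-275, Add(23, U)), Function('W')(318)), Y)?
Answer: Add(12504, Mul(532, Pow(318, Rational(1, 2)))) ≈ 21991.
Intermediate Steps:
U = -197
Y = -35346 (Y = Mul(-137, 258) = -35346)
Add(Add(Mul(-275, Add(23, U)), Function('W')(318)), Y) = Add(Add(Mul(-275, Add(23, -197)), Mul(532, Pow(318, Rational(1, 2)))), -35346) = Add(Add(Mul(-275, -174), Mul(532, Pow(318, Rational(1, 2)))), -35346) = Add(Add(47850, Mul(532, Pow(318, Rational(1, 2)))), -35346) = Add(12504, Mul(532, Pow(318, Rational(1, 2))))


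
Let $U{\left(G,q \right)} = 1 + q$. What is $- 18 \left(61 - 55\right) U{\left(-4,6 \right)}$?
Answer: $-756$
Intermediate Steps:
$- 18 \left(61 - 55\right) U{\left(-4,6 \right)} = - 18 \left(61 - 55\right) \left(1 + 6\right) = \left(-18\right) 6 \cdot 7 = \left(-108\right) 7 = -756$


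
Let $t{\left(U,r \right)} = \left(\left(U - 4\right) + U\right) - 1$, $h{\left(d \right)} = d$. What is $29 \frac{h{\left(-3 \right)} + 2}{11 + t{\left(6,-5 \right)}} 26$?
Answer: $- \frac{377}{9} \approx -41.889$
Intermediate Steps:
$t{\left(U,r \right)} = -5 + 2 U$ ($t{\left(U,r \right)} = \left(\left(-4 + U\right) + U\right) - 1 = \left(-4 + 2 U\right) - 1 = -5 + 2 U$)
$29 \frac{h{\left(-3 \right)} + 2}{11 + t{\left(6,-5 \right)}} 26 = 29 \frac{-3 + 2}{11 + \left(-5 + 2 \cdot 6\right)} 26 = 29 \left(- \frac{1}{11 + \left(-5 + 12\right)}\right) 26 = 29 \left(- \frac{1}{11 + 7}\right) 26 = 29 \left(- \frac{1}{18}\right) 26 = \left(- \frac{29}{18}\right) 26 = - \frac{377}{9}$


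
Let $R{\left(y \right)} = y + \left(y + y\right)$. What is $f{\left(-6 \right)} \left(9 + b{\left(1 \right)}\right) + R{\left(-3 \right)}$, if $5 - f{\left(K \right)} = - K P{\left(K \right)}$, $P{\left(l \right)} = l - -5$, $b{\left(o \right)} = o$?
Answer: $101$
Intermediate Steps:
$R{\left(y \right)} = 3 y$ ($R{\left(y \right)} = y + 2 y = 3 y$)
$P{\left(l \right)} = 5 + l$ ($P{\left(l \right)} = l + 5 = 5 + l$)
$f{\left(K \right)} = 5 + K \left(5 + K\right)$ ($f{\left(K \right)} = 5 - - K \left(5 + K\right) = 5 + K \left(5 + K\right)$)
$f{\left(-6 \right)} \left(9 + b{\left(1 \right)}\right) + R{\left(-3 \right)} = \left(5 - 6 \left(5 - 6\right)\right) \left(9 + 1\right) + 3 \left(-3\right) = \left(5 - -6\right) 10 - 9 = \left(5 + 6\right) 10 - 9 = 11 \cdot 10 - 9 = 110 - 9 = 101$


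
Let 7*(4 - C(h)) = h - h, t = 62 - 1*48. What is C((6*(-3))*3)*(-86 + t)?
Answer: -288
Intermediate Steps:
t = 14 (t = 62 - 48 = 14)
C(h) = 4 (C(h) = 4 - (h - h)/7 = 4 - ⅐*0 = 4 + 0 = 4)
C((6*(-3))*3)*(-86 + t) = 4*(-86 + 14) = 4*(-72) = -288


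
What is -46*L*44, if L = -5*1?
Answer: 10120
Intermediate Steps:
L = -5
-46*L*44 = -46*(-5)*44 = 230*44 = 10120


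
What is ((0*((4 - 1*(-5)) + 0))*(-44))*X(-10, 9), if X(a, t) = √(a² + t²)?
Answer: 0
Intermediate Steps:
((0*((4 - 1*(-5)) + 0))*(-44))*X(-10, 9) = ((0*((4 - 1*(-5)) + 0))*(-44))*√((-10)² + 9²) = ((0*((4 + 5) + 0))*(-44))*√(100 + 81) = ((0*(9 + 0))*(-44))*√181 = ((0*9)*(-44))*√181 = (0*(-44))*√181 = 0*√181 = 0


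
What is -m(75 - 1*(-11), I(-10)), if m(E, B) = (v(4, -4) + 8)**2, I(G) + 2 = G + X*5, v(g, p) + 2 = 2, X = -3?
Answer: -64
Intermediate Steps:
v(g, p) = 0 (v(g, p) = -2 + 2 = 0)
I(G) = -17 + G (I(G) = -2 + (G - 3*5) = -2 + (G - 15) = -2 + (-15 + G) = -17 + G)
m(E, B) = 64 (m(E, B) = (0 + 8)**2 = 8**2 = 64)
-m(75 - 1*(-11), I(-10)) = -1*64 = -64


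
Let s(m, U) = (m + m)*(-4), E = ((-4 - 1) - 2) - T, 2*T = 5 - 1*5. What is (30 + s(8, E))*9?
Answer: -306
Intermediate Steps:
T = 0 (T = (5 - 1*5)/2 = (5 - 5)/2 = (½)*0 = 0)
E = -7 (E = ((-4 - 1) - 2) - 1*0 = (-5 - 2) + 0 = -7 + 0 = -7)
s(m, U) = -8*m (s(m, U) = (2*m)*(-4) = -8*m)
(30 + s(8, E))*9 = (30 - 8*8)*9 = (30 - 64)*9 = -34*9 = -306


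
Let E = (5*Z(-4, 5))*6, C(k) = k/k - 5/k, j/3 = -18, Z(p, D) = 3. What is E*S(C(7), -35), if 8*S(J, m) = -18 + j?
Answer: -810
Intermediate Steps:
j = -54 (j = 3*(-18) = -54)
C(k) = 1 - 5/k
S(J, m) = -9 (S(J, m) = (-18 - 54)/8 = (⅛)*(-72) = -9)
E = 90 (E = (5*3)*6 = 15*6 = 90)
E*S(C(7), -35) = 90*(-9) = -810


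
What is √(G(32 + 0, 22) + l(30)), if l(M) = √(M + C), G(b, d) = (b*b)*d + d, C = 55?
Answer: √(22550 + √85) ≈ 150.20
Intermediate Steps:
G(b, d) = d + d*b² (G(b, d) = b²*d + d = d*b² + d = d + d*b²)
l(M) = √(55 + M) (l(M) = √(M + 55) = √(55 + M))
√(G(32 + 0, 22) + l(30)) = √(22*(1 + (32 + 0)²) + √(55 + 30)) = √(22*(1 + 32²) + √85) = √(22*(1 + 1024) + √85) = √(22*1025 + √85) = √(22550 + √85)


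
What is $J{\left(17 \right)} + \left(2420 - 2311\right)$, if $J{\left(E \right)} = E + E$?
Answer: $143$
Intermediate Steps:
$J{\left(E \right)} = 2 E$
$J{\left(17 \right)} + \left(2420 - 2311\right) = 2 \cdot 17 + \left(2420 - 2311\right) = 34 + \left(2420 - 2311\right) = 34 + 109 = 143$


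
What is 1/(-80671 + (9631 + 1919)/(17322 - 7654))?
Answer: -4834/389957839 ≈ -1.2396e-5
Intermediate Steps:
1/(-80671 + (9631 + 1919)/(17322 - 7654)) = 1/(-80671 + 11550/9668) = 1/(-80671 + 11550*(1/9668)) = 1/(-80671 + 5775/4834) = 1/(-389957839/4834) = -4834/389957839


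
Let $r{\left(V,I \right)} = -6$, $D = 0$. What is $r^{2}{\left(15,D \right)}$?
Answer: $36$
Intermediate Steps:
$r^{2}{\left(15,D \right)} = \left(-6\right)^{2} = 36$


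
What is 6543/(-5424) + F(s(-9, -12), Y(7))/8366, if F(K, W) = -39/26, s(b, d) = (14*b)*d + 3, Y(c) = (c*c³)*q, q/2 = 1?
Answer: -9124479/7562864 ≈ -1.2065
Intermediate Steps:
q = 2 (q = 2*1 = 2)
Y(c) = 2*c⁴ (Y(c) = (c*c³)*2 = c⁴*2 = 2*c⁴)
s(b, d) = 3 + 14*b*d (s(b, d) = 14*b*d + 3 = 3 + 14*b*d)
F(K, W) = -3/2 (F(K, W) = -39*1/26 = -3/2)
6543/(-5424) + F(s(-9, -12), Y(7))/8366 = 6543/(-5424) - 3/2/8366 = 6543*(-1/5424) - 3/2*1/8366 = -2181/1808 - 3/16732 = -9124479/7562864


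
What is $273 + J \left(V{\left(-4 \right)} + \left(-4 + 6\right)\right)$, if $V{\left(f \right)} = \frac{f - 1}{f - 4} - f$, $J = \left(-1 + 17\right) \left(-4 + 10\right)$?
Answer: $909$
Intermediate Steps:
$J = 96$ ($J = 16 \cdot 6 = 96$)
$V{\left(f \right)} = - f + \frac{-1 + f}{-4 + f}$ ($V{\left(f \right)} = \frac{-1 + f}{-4 + f} - f = - f + \frac{-1 + f}{-4 + f}$)
$273 + J \left(V{\left(-4 \right)} + \left(-4 + 6\right)\right) = 273 + 96 \left(\frac{-1 - \left(-4\right)^{2} + 5 \left(-4\right)}{-4 - 4} + \left(-4 + 6\right)\right) = 273 + 96 \left(\frac{-1 - 16 - 20}{-8} + 2\right) = 273 + 96 \left(- \frac{-1 - 16 - 20}{8} + 2\right) = 273 + 96 \left(\left(- \frac{1}{8}\right) \left(-37\right) + 2\right) = 273 + 96 \left(\frac{37}{8} + 2\right) = 273 + 96 \cdot \frac{53}{8} = 273 + 636 = 909$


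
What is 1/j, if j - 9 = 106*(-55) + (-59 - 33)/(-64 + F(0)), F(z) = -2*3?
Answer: -35/203689 ≈ -0.00017183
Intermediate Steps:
F(z) = -6
j = -203689/35 (j = 9 + (106*(-55) + (-59 - 33)/(-64 - 6)) = 9 + (-5830 - 92/(-70)) = 9 + (-5830 - 92*(-1/70)) = 9 + (-5830 + 46/35) = 9 - 204004/35 = -203689/35 ≈ -5819.7)
1/j = 1/(-203689/35) = -35/203689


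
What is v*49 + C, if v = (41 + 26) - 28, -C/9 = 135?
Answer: 696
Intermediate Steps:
C = -1215 (C = -9*135 = -1215)
v = 39 (v = 67 - 28 = 39)
v*49 + C = 39*49 - 1215 = 1911 - 1215 = 696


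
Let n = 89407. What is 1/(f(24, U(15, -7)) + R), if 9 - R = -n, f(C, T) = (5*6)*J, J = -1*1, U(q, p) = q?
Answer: 1/89386 ≈ 1.1187e-5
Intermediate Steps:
J = -1
f(C, T) = -30 (f(C, T) = (5*6)*(-1) = 30*(-1) = -30)
R = 89416 (R = 9 - (-1)*89407 = 9 - 1*(-89407) = 9 + 89407 = 89416)
1/(f(24, U(15, -7)) + R) = 1/(-30 + 89416) = 1/89386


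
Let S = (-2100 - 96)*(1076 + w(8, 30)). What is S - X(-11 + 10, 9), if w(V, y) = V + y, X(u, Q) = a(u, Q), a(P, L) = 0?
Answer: -2446344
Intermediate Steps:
X(u, Q) = 0
S = -2446344 (S = (-2100 - 96)*(1076 + (8 + 30)) = -2196*(1076 + 38) = -2196*1114 = -2446344)
S - X(-11 + 10, 9) = -2446344 - 1*0 = -2446344 + 0 = -2446344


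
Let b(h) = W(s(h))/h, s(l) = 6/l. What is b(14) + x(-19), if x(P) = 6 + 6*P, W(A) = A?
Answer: -10581/98 ≈ -107.97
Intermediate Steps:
b(h) = 6/h**2 (b(h) = (6/h)/h = 6/h**2)
b(14) + x(-19) = 6/14**2 + (6 + 6*(-19)) = 6*(1/196) + (6 - 114) = 3/98 - 108 = -10581/98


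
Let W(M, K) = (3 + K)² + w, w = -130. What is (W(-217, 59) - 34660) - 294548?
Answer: -325494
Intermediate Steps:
W(M, K) = -130 + (3 + K)² (W(M, K) = (3 + K)² - 130 = -130 + (3 + K)²)
(W(-217, 59) - 34660) - 294548 = ((-130 + (3 + 59)²) - 34660) - 294548 = ((-130 + 62²) - 34660) - 294548 = ((-130 + 3844) - 34660) - 294548 = (3714 - 34660) - 294548 = -30946 - 294548 = -325494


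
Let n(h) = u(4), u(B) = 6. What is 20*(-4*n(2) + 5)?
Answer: -380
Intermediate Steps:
n(h) = 6
20*(-4*n(2) + 5) = 20*(-4*6 + 5) = 20*(-24 + 5) = 20*(-19) = -380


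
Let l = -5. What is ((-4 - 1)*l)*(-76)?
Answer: -1900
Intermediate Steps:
((-4 - 1)*l)*(-76) = ((-4 - 1)*(-5))*(-76) = -5*(-5)*(-76) = 25*(-76) = -1900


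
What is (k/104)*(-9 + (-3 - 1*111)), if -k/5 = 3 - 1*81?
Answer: -1845/4 ≈ -461.25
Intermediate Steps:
k = 390 (k = -5*(3 - 1*81) = -5*(3 - 81) = -5*(-78) = 390)
(k/104)*(-9 + (-3 - 1*111)) = (390/104)*(-9 + (-3 - 1*111)) = (390*(1/104))*(-9 + (-3 - 111)) = 15*(-9 - 114)/4 = (15/4)*(-123) = -1845/4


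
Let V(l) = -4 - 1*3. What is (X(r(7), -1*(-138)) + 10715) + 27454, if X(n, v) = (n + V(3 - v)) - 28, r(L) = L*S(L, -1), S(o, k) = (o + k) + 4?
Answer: 38204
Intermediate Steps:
V(l) = -7 (V(l) = -4 - 3 = -7)
S(o, k) = 4 + k + o (S(o, k) = (k + o) + 4 = 4 + k + o)
r(L) = L*(3 + L) (r(L) = L*(4 - 1 + L) = L*(3 + L))
X(n, v) = -35 + n (X(n, v) = (n - 7) - 28 = (-7 + n) - 28 = -35 + n)
(X(r(7), -1*(-138)) + 10715) + 27454 = ((-35 + 7*(3 + 7)) + 10715) + 27454 = ((-35 + 7*10) + 10715) + 27454 = ((-35 + 70) + 10715) + 27454 = (35 + 10715) + 27454 = 10750 + 27454 = 38204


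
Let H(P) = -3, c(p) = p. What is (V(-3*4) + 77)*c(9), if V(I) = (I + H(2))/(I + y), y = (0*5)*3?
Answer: 2817/4 ≈ 704.25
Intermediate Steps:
y = 0 (y = 0*3 = 0)
V(I) = (-3 + I)/I (V(I) = (I - 3)/(I + 0) = (-3 + I)/I)
(V(-3*4) + 77)*c(9) = ((-3 - 3*4)/((-3*4)) + 77)*9 = ((-3 - 12)/(-12) + 77)*9 = (-1/12*(-15) + 77)*9 = (5/4 + 77)*9 = (313/4)*9 = 2817/4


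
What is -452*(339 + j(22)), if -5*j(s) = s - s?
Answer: -153228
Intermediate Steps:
j(s) = 0 (j(s) = -(s - s)/5 = -⅕*0 = 0)
-452*(339 + j(22)) = -452*(339 + 0) = -452*339 = -153228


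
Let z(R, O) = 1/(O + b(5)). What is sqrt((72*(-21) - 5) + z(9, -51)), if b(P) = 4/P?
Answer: 6*I*sqrt(2654827)/251 ≈ 38.949*I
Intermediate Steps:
z(R, O) = 1/(4/5 + O) (z(R, O) = 1/(O + 4/5) = 1/(4/5 + O))
sqrt((72*(-21) - 5) + z(9, -51)) = sqrt((72*(-21) - 5) + 5/(4 + 5*(-51))) = sqrt((-1512 - 5) + 5/(4 - 255)) = sqrt(-1517 + 5/(-251)) = sqrt(-1517 + 5*(-1/251)) = sqrt(-1517 - 5/251) = sqrt(-380772/251) = 6*I*sqrt(2654827)/251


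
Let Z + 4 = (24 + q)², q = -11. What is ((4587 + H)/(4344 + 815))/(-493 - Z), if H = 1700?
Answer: -6287/3394622 ≈ -0.0018520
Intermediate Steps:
Z = 165 (Z = -4 + (24 - 11)² = -4 + 13² = -4 + 169 = 165)
((4587 + H)/(4344 + 815))/(-493 - Z) = ((4587 + 1700)/(4344 + 815))/(-493 - 1*165) = (6287/5159)/(-493 - 165) = (6287*(1/5159))/(-658) = (6287/5159)*(-1/658) = -6287/3394622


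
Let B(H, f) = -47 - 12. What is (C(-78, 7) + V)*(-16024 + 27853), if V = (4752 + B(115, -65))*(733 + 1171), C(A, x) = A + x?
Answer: 105696858429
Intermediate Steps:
B(H, f) = -59
V = 8935472 (V = (4752 - 59)*(733 + 1171) = 4693*1904 = 8935472)
(C(-78, 7) + V)*(-16024 + 27853) = ((-78 + 7) + 8935472)*(-16024 + 27853) = (-71 + 8935472)*11829 = 8935401*11829 = 105696858429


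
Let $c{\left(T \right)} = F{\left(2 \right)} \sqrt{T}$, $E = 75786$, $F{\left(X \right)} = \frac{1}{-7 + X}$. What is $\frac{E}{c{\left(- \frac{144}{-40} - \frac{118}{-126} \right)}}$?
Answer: $- \frac{1136790 \sqrt{50015}}{1429} \approx -1.7791 \cdot 10^{5}$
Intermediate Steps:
$c{\left(T \right)} = - \frac{\sqrt{T}}{5}$ ($c{\left(T \right)} = \frac{\sqrt{T}}{-7 + 2} = \frac{\sqrt{T}}{-5} = - \frac{\sqrt{T}}{5}$)
$\frac{E}{c{\left(- \frac{144}{-40} - \frac{118}{-126} \right)}} = \frac{75786}{\left(- \frac{1}{5}\right) \sqrt{- \frac{144}{-40} - \frac{118}{-126}}} = \frac{75786}{\left(- \frac{1}{5}\right) \sqrt{\left(-144\right) \left(- \frac{1}{40}\right) - - \frac{59}{63}}} = \frac{75786}{\left(- \frac{1}{5}\right) \sqrt{\frac{18}{5} + \frac{59}{63}}} = \frac{75786}{\left(- \frac{1}{5}\right) \sqrt{\frac{1429}{315}}} = \frac{75786}{\left(- \frac{1}{5}\right) \frac{\sqrt{50015}}{105}} = \frac{75786}{\left(- \frac{1}{525}\right) \sqrt{50015}} = 75786 \left(- \frac{15 \sqrt{50015}}{1429}\right) = - \frac{1136790 \sqrt{50015}}{1429}$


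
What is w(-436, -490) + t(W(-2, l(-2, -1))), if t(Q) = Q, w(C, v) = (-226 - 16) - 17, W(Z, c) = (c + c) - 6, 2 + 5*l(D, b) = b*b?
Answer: -1327/5 ≈ -265.40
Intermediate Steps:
l(D, b) = -⅖ + b²/5 (l(D, b) = -⅖ + (b*b)/5 = -⅖ + b²/5)
W(Z, c) = -6 + 2*c (W(Z, c) = 2*c - 6 = -6 + 2*c)
w(C, v) = -259 (w(C, v) = -242 - 17 = -259)
w(-436, -490) + t(W(-2, l(-2, -1))) = -259 + (-6 + 2*(-⅖ + (⅕)*(-1)²)) = -259 + (-6 + 2*(-⅖ + (⅕)*1)) = -259 + (-6 + 2*(-⅖ + ⅕)) = -259 + (-6 + 2*(-⅕)) = -259 + (-6 - ⅖) = -259 - 32/5 = -1327/5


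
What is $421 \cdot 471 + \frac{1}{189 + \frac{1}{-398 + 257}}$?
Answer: $\frac{5284058709}{26648} \approx 1.9829 \cdot 10^{5}$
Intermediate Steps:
$421 \cdot 471 + \frac{1}{189 + \frac{1}{-398 + 257}} = 198291 + \frac{1}{189 + \frac{1}{-141}} = 198291 + \frac{1}{189 - \frac{1}{141}} = 198291 + \frac{1}{\frac{26648}{141}} = 198291 + \frac{141}{26648} = \frac{5284058709}{26648}$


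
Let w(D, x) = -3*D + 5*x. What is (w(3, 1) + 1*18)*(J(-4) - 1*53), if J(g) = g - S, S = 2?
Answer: -826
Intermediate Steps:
J(g) = -2 + g (J(g) = g - 1*2 = g - 2 = -2 + g)
(w(3, 1) + 1*18)*(J(-4) - 1*53) = ((-3*3 + 5*1) + 1*18)*((-2 - 4) - 1*53) = ((-9 + 5) + 18)*(-6 - 53) = (-4 + 18)*(-59) = 14*(-59) = -826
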